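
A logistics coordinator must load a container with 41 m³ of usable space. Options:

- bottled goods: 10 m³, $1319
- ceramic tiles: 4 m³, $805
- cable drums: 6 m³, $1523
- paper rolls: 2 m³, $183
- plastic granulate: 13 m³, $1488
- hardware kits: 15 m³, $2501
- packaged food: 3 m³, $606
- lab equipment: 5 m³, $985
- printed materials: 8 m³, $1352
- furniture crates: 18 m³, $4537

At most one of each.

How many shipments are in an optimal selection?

5

The maximum revenue within 41 m³ is 9202.
ceramic tiles + cable drums + lab equipment + printed materials + furniture crates hits 9202 at 41 m³.
Any selection reaching 9202 contains exactly 5 shipments.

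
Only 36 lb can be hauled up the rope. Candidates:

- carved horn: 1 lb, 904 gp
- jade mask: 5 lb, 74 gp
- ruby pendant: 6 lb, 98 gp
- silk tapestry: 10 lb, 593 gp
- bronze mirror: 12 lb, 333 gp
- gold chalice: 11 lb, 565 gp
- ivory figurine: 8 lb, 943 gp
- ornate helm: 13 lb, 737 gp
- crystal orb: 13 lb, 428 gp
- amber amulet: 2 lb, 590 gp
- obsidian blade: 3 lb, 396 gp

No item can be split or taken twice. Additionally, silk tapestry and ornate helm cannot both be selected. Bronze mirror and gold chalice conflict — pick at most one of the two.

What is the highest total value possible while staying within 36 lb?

Ranking by ratio (value/lb): carved horn 904.00, amber amulet 295.00, obsidian blade 132.00.
Carved horn + silk tapestry + gold chalice + ivory figurine + amber amulet + obsidian blade uses 35 of the 36 lb and totals 3991.

3991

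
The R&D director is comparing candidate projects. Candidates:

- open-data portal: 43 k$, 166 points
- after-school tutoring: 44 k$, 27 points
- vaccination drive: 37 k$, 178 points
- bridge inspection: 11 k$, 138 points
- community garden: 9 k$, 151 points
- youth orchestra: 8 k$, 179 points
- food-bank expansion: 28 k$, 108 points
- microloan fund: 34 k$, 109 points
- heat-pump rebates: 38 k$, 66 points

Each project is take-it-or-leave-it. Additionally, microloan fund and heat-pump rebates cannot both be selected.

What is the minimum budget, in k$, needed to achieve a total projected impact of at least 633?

Look for the lowest-budget combination reaching 633.
vaccination drive + bridge inspection + community garden + youth orchestra reaches 646 using 65 k$.
No combination under 65 k$ hits 633.

65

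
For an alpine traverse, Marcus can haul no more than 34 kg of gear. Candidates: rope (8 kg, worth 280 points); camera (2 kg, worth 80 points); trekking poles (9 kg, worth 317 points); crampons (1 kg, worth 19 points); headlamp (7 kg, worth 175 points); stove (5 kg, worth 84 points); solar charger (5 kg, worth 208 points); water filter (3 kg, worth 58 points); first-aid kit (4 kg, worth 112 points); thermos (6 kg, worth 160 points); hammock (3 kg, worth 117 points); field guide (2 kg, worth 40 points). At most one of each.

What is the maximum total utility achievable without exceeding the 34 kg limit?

1181

Density check — solar charger 41.60, camera 40.00, hammock 39.00, trekking poles 35.22 are the best per kg.
Greedy by ratio would take rope + camera + trekking poles + crampons + solar charger + first-aid kit + hammock + field guide: 34 kg used, total 1173.
Replace first-aid kit and field guide with thermos: the trade gains 8 net, giving 1181 at 34 kg.
Nothing else within 34 kg beats 1181.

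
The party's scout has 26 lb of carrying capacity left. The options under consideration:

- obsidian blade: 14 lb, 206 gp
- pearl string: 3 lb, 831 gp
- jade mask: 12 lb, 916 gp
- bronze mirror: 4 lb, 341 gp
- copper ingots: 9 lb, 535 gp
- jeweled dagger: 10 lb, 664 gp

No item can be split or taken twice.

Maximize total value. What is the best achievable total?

2411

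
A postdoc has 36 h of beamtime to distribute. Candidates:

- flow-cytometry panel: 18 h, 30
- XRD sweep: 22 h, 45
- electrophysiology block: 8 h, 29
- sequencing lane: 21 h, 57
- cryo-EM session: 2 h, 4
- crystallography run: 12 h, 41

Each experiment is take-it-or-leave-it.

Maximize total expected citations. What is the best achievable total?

Ranking by ratio (expected citations/h): electrophysiology block 3.62, crystallography run 3.42, sequencing lane 2.71, XRD sweep 2.05.
Greedy by ratio would take electrophysiology block + cryo-EM session + crystallography run: 22 h used, total 74.
The 8 h tied up in electrophysiology block is better spent on sequencing lane — total rises to 102 (35 h).

102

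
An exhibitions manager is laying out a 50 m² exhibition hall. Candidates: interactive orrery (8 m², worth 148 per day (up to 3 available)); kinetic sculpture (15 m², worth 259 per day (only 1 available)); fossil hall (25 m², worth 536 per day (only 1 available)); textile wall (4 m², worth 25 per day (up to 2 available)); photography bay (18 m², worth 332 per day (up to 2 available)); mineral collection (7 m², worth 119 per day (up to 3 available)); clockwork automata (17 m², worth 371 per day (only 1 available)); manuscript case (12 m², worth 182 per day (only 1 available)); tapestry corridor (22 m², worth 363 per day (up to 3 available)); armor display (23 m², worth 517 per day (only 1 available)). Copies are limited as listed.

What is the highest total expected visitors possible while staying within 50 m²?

Filling by ratio: interactive orrery + clockwork automata + armor display for 1036, with 2 m² left unused.
Dropping armor display frees 23 m²; slotting in fossil hall (25 m²) lifts the total to 1055 at 50 m².
Nothing else within 50 m² beats 1055.

1055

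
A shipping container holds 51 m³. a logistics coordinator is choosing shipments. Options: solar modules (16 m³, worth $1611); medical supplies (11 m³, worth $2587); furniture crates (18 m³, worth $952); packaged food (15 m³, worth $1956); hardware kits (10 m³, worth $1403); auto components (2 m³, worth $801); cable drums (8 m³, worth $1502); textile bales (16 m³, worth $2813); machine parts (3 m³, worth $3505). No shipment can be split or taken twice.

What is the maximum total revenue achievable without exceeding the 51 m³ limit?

12611

Density check — machine parts 1168.33, auto components 400.50, medical supplies 235.18, cable drums 187.75 are the best per m³.
Best packing: medical supplies + hardware kits + auto components + cable drums + textile bales + machine parts — 50 m³, 12611 total.
The closest alternative, medical supplies + hardware kits + cable drums + textile bales + machine parts, reaches only 11810.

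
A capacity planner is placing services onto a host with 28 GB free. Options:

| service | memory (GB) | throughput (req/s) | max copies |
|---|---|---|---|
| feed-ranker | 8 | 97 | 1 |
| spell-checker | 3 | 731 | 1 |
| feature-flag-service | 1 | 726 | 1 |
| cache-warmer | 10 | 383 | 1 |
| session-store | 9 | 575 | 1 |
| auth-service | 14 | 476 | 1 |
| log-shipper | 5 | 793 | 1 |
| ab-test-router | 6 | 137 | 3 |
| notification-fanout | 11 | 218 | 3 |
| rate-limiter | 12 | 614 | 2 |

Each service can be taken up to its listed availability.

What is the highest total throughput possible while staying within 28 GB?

3208

By throughput per GB: feature-flag-service 726.00, spell-checker 243.67, log-shipper 158.60 lead.
The ratio ordering already packs tightly: spell-checker + feature-flag-service + cache-warmer + session-store + log-shipper, 28 GB, 3208.
Every other selection either busts 28 GB or exceeds an availability limit or fails to beat 3208.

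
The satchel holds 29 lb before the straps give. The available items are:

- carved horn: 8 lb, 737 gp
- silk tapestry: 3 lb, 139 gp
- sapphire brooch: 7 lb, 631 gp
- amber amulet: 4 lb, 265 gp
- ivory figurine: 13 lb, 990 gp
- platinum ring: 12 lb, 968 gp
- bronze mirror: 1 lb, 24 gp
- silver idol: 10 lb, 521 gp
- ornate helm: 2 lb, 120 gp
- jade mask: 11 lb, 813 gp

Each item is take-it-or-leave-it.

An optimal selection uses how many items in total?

4

Best achievable value is 2456.
For example carved horn + sapphire brooch + platinum ring + ornate helm achieves it, using 29 lb.
Every optimal selection uses 4 items.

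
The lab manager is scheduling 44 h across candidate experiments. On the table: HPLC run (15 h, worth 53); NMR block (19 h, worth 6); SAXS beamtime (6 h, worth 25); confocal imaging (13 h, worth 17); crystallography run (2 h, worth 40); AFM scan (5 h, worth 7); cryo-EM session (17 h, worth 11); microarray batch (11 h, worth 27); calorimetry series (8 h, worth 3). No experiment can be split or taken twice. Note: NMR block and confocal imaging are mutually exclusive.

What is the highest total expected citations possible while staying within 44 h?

The ratio ordering already packs tightly: HPLC run + SAXS beamtime + crystallography run + AFM scan + microarray batch, 39 h, 152.
Next best is HPLC run + SAXS beamtime + crystallography run + microarray batch + calorimetry series at 148 (42 h) — short by 4.

152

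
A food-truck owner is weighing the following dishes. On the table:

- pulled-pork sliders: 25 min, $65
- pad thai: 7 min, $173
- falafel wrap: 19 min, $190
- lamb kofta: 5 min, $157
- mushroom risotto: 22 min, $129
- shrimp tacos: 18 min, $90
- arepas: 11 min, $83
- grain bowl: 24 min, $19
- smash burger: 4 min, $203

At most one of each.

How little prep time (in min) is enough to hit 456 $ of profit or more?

16

Need the lightest bundle worth ≥ 456.
pad thai + lamb kofta + smash burger: 533 profit at 16 min.
Below 16 min the best achievable stays under 456.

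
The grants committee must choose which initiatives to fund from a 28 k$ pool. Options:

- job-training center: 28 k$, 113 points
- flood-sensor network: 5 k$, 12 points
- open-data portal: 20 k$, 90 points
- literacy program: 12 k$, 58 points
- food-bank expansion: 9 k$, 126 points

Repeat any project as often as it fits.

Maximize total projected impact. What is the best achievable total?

By projected impact per k$: food-bank expansion 14.00, literacy program 4.83, open-data portal 4.50, job-training center 4.04 lead.
3×food-bank expansion uses 27 of the 28 k$ and totals 378.
Every other selection either busts 28 k$ or fails to beat 378.

378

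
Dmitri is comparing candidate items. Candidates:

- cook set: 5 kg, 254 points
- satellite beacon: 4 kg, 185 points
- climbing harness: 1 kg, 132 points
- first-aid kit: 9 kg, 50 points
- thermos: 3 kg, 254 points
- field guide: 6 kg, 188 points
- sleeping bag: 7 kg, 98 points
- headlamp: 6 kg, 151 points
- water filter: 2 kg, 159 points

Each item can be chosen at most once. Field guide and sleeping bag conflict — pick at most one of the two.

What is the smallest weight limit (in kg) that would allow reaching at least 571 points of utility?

8

Look for the lowest-weight combination reaching 571.
Taking satellite beacon + climbing harness + thermos gives 571 (≥ 571) for 8 kg.
No combination under 8 kg hits 571.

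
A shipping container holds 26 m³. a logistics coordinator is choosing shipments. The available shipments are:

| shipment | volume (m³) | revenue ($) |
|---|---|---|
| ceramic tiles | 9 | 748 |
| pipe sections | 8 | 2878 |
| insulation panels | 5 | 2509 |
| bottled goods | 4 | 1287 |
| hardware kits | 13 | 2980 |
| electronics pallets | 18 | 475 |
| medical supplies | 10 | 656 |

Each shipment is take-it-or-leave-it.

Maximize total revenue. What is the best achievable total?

8367

Density check — insulation panels 501.80, pipe sections 359.75, bottled goods 321.75 are the best per m³.
Greedy by ratio would take ceramic tiles + pipe sections + insulation panels + bottled goods: 26 m³ used, total 7422.
The 13 m³ tied up in ceramic tiles and bottled goods is better spent on hardware kits — total rises to 8367 (26 m³).
Runner-up ceramic tiles + pipe sections + insulation panels + bottled goods tops out at 7422.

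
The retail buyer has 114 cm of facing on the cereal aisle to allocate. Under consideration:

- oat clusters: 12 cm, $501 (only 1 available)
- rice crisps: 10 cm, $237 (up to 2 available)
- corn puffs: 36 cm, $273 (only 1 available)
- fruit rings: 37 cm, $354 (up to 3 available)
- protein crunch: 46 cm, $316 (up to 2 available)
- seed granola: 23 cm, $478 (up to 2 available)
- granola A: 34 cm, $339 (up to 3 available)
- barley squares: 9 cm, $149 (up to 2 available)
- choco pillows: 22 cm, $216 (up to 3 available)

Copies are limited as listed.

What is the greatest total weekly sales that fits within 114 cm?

2296

A density-first pass picks oat clusters + 2×rice crisps + 2×seed granola + 2×barley squares — 2229 at 96 cm.
Replace barley squares with choco pillows: the trade gains 67 net, giving 2296 at 109 cm.
Every other selection either busts 114 cm or exceeds an availability limit or fails to beat 2296.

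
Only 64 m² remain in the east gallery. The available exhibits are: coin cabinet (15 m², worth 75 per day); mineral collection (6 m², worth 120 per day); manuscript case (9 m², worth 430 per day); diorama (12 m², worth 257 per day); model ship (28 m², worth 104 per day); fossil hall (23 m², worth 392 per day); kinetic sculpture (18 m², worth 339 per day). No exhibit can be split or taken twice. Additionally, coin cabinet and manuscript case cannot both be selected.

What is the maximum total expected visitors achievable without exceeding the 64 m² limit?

Manuscript case + diorama + fossil hall + kinetic sculpture uses 62 of the 64 m² and totals 1418.
Next best is mineral collection + manuscript case + fossil hall + kinetic sculpture at 1281 (56 m²) — short by 137.

1418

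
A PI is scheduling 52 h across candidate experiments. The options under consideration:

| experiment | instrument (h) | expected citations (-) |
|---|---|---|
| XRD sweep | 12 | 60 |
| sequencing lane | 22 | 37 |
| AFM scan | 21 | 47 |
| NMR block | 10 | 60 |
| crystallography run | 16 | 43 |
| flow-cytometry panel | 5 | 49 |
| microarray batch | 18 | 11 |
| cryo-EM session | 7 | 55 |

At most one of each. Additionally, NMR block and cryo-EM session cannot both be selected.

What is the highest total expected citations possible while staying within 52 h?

XRD sweep + AFM scan + NMR block + flow-cytometry panel uses 48 of the 52 h and totals 216.
Every other selection either busts 52 h or breaks a pairing rule or fails to beat 216.

216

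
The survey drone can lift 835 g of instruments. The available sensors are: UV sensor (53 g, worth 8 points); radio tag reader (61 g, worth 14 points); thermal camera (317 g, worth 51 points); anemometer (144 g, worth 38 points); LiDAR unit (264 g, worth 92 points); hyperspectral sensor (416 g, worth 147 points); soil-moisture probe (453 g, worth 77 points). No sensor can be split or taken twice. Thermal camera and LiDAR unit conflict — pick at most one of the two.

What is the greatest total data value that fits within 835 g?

Best packing: anemometer + LiDAR unit + hyperspectral sensor — 824 g, 277 total.
That's the maximum — no feasible swap from here does better than 277.

277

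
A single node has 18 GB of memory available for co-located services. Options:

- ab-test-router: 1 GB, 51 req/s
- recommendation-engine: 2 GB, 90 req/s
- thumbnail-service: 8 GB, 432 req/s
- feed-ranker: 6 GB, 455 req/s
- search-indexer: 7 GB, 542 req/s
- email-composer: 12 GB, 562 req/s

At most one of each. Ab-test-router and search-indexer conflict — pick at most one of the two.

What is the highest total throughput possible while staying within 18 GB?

Taking recommendation-engine + feed-ranker + search-indexer: 15 GB used, 1087 in throughput.
Every other selection either busts 18 GB or breaks a pairing rule or fails to beat 1087.

1087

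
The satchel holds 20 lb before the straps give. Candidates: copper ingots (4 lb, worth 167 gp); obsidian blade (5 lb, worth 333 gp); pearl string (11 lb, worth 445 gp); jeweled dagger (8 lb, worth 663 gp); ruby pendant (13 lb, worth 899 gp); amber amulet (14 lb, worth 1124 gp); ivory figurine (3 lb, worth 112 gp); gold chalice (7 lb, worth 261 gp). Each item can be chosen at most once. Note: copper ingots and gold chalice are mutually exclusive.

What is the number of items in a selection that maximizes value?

2

Optimal total is 1457.
obsidian blade + amber amulet hits 1457 at 19 lb.
All optima have 2 items.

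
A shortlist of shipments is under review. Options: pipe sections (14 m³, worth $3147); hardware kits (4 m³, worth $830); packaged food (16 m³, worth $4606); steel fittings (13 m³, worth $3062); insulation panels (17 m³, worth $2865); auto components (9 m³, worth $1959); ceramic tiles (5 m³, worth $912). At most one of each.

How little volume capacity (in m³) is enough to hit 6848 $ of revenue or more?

29

Look for the lowest-volume combination reaching 6848.
Taking packaged food + steel fittings gives 7668 (≥ 6848) for 29 m³.
No combination under 29 m³ hits 6848.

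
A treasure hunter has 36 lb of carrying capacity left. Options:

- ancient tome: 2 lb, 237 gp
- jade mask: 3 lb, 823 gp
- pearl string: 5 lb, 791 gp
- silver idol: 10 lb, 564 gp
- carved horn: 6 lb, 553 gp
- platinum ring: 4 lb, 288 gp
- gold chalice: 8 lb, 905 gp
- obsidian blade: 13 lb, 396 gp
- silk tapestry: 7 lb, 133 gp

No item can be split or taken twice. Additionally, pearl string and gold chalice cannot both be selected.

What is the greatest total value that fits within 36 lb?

Best packing: ancient tome + jade mask + silver idol + carved horn + platinum ring + gold chalice — 33 lb, 3370 total.
That's the maximum — no feasible swap from here does better than 3370.

3370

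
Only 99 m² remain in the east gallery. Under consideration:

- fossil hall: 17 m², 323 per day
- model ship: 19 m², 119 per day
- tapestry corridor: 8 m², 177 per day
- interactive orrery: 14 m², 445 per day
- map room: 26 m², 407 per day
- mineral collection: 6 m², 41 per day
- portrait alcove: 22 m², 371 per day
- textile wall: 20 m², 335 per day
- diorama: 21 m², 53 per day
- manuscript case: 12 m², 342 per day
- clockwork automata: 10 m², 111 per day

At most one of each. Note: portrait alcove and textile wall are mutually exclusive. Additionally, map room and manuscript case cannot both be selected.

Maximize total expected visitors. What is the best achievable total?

1834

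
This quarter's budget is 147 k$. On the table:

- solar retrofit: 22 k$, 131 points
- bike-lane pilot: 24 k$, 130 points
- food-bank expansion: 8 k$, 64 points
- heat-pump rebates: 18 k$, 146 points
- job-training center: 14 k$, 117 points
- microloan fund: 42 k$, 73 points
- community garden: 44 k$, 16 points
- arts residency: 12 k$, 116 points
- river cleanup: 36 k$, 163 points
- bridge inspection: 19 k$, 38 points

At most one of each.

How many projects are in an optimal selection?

7

The maximum projected impact within 147 k$ is 867.
For example solar retrofit + bike-lane pilot + food-bank expansion + heat-pump rebates + job-training center + arts residency + river cleanup achieves it, using 134 k$.
Every optimal selection uses 7 projects.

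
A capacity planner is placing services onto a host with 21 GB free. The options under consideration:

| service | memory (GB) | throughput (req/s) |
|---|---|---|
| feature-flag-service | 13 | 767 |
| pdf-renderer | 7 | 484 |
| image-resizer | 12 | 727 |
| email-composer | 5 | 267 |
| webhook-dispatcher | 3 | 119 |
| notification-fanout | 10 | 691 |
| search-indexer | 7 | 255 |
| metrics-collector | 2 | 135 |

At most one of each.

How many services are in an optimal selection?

The maximum throughput within 21 GB is 1346.
pdf-renderer + image-resizer + metrics-collector hits 1346 at 21 GB.
All optima have 3 services.

3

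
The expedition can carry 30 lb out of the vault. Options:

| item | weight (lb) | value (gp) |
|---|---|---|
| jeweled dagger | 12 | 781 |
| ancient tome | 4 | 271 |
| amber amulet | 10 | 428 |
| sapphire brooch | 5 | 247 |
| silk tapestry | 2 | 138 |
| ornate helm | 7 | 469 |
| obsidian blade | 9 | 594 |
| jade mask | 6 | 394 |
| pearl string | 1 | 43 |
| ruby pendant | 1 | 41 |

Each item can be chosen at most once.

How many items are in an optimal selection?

Optimal total is 1982.
jeweled dagger + silk tapestry + ornate helm + obsidian blade hits 1982 at 30 lb.
Any selection reaching 1982 contains exactly 4 items.

4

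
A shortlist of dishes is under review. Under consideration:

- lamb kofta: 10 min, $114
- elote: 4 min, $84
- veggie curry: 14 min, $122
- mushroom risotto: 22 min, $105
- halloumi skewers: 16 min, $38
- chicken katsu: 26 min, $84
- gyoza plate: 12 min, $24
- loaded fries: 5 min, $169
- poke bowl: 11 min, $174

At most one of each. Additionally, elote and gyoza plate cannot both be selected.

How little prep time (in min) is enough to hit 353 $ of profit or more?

19

Look for the lowest-prep combination reaching 353.
Taking lamb kofta + elote + loaded fries gives 367 (≥ 353) for 19 min.
No combination under 19 min hits 353.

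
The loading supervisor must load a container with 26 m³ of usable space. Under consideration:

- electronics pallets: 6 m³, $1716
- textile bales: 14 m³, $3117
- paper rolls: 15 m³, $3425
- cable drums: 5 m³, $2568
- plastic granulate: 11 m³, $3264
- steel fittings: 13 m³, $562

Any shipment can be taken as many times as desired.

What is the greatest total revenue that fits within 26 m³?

12840

5×cable drums uses 25 of the 26 m³ and totals 12840.
Nothing else within 26 m³ beats 12840.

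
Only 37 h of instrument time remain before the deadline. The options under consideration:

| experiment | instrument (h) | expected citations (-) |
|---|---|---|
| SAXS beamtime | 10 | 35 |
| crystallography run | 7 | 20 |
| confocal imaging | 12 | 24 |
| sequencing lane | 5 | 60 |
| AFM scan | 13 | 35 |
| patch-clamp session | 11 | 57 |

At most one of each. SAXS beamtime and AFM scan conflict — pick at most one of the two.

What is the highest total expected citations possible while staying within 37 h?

Density check — sequencing lane 12.00, patch-clamp session 5.18, SAXS beamtime 3.50, crystallography run 2.86 are the best per h.
Best packing: SAXS beamtime + crystallography run + sequencing lane + patch-clamp session — 33 h, 172 total.
Crystallography run + sequencing lane + AFM scan + patch-clamp session (36 h) also reaches 172 — a tie, but nothing goes higher.

172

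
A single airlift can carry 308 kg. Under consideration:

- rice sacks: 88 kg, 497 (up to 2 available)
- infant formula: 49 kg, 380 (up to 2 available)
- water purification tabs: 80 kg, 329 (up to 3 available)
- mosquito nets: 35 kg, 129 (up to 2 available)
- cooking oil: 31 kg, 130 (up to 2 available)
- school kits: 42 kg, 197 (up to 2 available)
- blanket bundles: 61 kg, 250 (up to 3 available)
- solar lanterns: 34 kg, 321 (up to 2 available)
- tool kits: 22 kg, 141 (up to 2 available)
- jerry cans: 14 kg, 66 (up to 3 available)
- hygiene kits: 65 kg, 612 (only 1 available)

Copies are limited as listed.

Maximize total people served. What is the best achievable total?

2428

Best packing: 2×infant formula + 2×solar lanterns + 2×tool kits + 2×jerry cans + hygiene kits — 303 kg, 2428 total.
Every other selection either busts 308 kg or exceeds an availability limit or fails to beat 2428.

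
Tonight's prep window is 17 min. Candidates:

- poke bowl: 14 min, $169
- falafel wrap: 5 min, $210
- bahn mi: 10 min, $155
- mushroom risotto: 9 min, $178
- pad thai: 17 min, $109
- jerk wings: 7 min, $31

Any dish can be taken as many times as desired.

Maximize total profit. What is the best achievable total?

630

Density check — falafel wrap 42.00, mushroom risotto 19.78, bahn mi 15.50 are the best per min.
Taking 3×falafel wrap: 15 min used, 630 in profit.
The spare 2 min is too small for any remaining dish, and no exchange beats 630.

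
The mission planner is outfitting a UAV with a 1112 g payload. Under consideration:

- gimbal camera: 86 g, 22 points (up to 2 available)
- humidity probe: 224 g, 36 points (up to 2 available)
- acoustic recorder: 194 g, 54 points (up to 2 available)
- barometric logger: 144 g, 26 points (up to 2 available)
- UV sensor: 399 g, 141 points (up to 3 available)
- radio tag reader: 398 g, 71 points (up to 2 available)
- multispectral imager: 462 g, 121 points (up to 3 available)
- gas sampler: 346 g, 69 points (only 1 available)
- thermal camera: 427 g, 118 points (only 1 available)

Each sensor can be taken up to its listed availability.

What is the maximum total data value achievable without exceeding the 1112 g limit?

Ranking by ratio (data value/g): UV sensor 0.35, acoustic recorder 0.28, thermal camera 0.28, multispectral imager 0.26.
The ratio ordering already packs tightly: gimbal camera + acoustic recorder + 2×UV sensor, 1078 g, 358.
Nothing else within 1112 g beats 358.

358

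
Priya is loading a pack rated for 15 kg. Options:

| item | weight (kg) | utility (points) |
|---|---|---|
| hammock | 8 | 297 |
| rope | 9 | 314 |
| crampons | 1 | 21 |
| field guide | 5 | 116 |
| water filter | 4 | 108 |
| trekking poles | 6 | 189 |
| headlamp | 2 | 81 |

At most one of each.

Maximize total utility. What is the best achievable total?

By utility per kg: headlamp 40.50, hammock 37.12, rope 34.89, trekking poles 31.50 lead.
Best packing: hammock + crampons + trekking poles — 15 kg, 507 total.
Hammock + crampons + water filter + headlamp matches that 507 at 15 kg; no feasible combination exceeds it.

507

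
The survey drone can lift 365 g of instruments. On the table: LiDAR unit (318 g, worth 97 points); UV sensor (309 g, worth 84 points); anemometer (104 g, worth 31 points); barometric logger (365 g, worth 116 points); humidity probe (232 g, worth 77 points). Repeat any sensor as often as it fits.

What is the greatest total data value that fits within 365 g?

Ranking by ratio (data value/g): humidity probe 0.33, barometric logger 0.32, LiDAR unit 0.31, anemometer 0.30.
The ratio heuristic lands on anemometer + humidity probe (108) but leaves 29 g idle.
The 336 g tied up in anemometer and humidity probe is better spent on barometric logger — total rises to 116 (365 g).
Every other selection either busts 365 g or fails to beat 116.

116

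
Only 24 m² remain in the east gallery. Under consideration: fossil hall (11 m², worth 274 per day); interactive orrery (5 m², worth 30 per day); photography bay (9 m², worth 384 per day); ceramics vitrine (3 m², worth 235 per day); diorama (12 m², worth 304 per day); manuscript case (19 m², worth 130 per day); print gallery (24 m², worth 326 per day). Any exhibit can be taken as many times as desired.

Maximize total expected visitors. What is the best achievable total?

1880

Best packing: 8×ceramics vitrine — 24 m², 1880 total.
Nothing else within 24 m² beats 1880.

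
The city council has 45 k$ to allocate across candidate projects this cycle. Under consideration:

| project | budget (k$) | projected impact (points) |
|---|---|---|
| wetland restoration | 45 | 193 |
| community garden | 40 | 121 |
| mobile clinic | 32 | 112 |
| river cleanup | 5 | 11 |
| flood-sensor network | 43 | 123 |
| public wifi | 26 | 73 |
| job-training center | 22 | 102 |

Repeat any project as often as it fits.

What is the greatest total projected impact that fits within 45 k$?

Ranking by ratio (projected impact/k$): job-training center 4.64, wetland restoration 4.29, mobile clinic 3.50, community garden 3.02.
Taking 2×job-training center: 44 k$ used, 204 in projected impact.
Every other selection either busts 45 k$ or fails to beat 204.

204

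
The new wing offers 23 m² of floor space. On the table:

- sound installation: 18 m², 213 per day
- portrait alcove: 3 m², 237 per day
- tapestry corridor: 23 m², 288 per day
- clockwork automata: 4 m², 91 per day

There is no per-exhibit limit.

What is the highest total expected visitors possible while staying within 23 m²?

1659

Ranking by ratio (expected visitors/m²): portrait alcove 79.00, clockwork automata 22.75, tapestry corridor 12.52, sound installation 11.83.
Taking 7×portrait alcove: 21 m² used, 1659 in expected visitors.
Every other selection either busts 23 m² or fails to beat 1659.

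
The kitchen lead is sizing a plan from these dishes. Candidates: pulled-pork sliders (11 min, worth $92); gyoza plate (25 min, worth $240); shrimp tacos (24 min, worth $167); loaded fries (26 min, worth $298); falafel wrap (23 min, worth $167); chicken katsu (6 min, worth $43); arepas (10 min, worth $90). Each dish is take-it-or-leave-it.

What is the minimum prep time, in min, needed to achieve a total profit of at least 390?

37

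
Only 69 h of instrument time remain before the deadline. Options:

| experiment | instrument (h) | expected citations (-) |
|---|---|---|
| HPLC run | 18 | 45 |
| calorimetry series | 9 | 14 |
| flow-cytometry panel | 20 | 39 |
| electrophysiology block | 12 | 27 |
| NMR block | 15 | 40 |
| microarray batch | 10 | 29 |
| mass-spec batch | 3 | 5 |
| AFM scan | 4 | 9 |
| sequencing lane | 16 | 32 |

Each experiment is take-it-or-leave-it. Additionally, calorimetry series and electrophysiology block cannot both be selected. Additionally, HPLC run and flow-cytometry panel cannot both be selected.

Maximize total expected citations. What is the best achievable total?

The ratio heuristic lands on HPLC run + electrophysiology block + NMR block + microarray batch + mass-spec batch + AFM scan (155) but leaves 7 h idle.
A better packing is HPLC run + calorimetry series + NMR block + microarray batch + sequencing lane: 68 h, total 160.

160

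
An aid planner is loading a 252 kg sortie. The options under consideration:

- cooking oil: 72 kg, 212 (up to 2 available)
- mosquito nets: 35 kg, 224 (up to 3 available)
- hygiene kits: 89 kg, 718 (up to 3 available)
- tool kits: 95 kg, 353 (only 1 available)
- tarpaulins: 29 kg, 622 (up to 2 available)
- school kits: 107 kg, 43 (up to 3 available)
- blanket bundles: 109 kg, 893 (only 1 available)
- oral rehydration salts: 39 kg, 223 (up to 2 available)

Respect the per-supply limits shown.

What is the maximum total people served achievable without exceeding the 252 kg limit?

2680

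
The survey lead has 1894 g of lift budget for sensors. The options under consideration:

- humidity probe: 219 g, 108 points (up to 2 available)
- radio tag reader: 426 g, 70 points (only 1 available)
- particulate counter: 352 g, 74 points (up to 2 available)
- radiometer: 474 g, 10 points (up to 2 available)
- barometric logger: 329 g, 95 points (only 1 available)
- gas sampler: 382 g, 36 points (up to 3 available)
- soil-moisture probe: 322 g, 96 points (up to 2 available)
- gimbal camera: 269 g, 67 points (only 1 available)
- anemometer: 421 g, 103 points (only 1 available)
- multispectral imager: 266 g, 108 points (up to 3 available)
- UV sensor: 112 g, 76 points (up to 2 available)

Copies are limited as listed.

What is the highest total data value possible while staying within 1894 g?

795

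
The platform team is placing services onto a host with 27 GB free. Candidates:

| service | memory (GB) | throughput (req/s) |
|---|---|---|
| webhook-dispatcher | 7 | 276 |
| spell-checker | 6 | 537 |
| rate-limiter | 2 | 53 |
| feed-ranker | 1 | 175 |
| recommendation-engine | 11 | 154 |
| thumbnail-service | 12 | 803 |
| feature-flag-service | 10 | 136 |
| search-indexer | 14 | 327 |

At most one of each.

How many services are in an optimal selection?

4

Best achievable throughput is 1791.
For example webhook-dispatcher + spell-checker + feed-ranker + thumbnail-service achieves it, using 26 GB.
Any selection reaching 1791 contains exactly 4 services.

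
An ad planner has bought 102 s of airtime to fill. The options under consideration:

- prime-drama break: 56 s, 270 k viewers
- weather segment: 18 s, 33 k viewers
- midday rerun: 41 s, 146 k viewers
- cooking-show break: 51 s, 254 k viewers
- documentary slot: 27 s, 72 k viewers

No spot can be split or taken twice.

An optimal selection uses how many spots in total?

2

Best achievable expected reach is 416.
For example prime-drama break + midday rerun achieves it, using 97 s.
Any selection reaching 416 contains exactly 2 spots.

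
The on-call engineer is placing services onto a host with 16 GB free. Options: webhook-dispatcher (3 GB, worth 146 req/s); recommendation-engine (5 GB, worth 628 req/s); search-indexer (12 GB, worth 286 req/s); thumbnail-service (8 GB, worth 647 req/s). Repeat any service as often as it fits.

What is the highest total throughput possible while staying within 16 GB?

Taking 3×recommendation-engine: 15 GB used, 1884 in throughput.
Nothing else within 16 GB beats 1884.

1884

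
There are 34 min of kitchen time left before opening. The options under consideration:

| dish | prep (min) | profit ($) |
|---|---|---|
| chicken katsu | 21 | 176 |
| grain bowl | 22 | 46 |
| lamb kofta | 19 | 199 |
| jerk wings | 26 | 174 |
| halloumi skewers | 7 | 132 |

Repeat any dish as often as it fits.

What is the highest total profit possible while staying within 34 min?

528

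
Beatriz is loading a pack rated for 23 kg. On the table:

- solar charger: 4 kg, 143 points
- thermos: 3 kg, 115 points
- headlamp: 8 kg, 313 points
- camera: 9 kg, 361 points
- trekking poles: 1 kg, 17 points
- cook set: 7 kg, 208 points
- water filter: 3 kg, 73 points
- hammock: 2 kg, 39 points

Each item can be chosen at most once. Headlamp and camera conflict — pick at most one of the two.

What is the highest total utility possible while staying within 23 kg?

827

Ranking by ratio (utility/kg): camera 40.11, headlamp 39.12, thermos 38.33, solar charger 35.75.
Taking solar charger + thermos + camera + cook set: 23 kg used, 827 in utility.
The closest alternative, solar charger + thermos + headlamp + trekking poles + cook set, reaches only 796.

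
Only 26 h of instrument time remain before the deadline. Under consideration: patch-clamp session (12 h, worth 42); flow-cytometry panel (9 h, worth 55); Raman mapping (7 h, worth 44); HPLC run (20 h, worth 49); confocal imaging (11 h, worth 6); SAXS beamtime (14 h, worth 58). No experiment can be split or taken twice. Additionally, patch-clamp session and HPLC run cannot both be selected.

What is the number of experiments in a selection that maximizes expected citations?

Optimal total is 113.
One optimal bundle: flow-cytometry panel + SAXS beamtime (23 h).
All optima have 2 experiments.

2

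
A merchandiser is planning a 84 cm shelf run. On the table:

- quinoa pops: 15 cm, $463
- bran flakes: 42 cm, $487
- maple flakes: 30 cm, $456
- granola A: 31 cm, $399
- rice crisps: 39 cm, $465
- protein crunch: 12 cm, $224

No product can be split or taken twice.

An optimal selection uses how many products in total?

3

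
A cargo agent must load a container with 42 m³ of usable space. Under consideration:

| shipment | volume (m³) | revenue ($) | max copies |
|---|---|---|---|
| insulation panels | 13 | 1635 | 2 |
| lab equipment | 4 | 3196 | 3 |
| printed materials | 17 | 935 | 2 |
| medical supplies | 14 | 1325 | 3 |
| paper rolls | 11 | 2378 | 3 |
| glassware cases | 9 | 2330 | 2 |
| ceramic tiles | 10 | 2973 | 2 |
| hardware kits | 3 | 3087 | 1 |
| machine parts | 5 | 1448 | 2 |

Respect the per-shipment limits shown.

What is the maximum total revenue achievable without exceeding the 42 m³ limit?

Taking 3×lab equipment + 2×ceramic tiles + hardware kits + machine parts: 40 m³ used, 20069 in revenue.

20069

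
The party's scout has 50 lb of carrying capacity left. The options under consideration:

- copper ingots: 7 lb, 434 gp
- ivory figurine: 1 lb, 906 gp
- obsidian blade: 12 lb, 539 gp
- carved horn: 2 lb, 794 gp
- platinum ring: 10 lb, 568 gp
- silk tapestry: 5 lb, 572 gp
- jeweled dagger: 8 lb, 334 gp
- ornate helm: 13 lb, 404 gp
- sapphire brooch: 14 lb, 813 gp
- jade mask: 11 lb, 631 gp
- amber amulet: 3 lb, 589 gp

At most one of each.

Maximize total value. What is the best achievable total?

Greedy by ratio would take copper ingots + ivory figurine + carved horn + silk tapestry + sapphire brooch + jade mask + amber amulet: 43 lb used, total 4739.
Replace jade mask with platinum ring + jeweled dagger: the trade gains 271 net, giving 5010 at 50 lb.
No other feasible combination exceeds 5010.

5010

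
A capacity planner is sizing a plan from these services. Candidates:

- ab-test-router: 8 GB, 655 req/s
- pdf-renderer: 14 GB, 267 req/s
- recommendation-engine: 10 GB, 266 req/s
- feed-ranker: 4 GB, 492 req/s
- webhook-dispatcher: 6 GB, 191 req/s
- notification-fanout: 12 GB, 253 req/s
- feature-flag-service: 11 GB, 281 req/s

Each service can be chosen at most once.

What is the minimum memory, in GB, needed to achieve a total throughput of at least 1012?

Look for the lowest-memory combination reaching 1012.
ab-test-router + feed-ranker: 1147 throughput at 12 GB.
Any bundle with less than 12 GB falls short of 1012.

12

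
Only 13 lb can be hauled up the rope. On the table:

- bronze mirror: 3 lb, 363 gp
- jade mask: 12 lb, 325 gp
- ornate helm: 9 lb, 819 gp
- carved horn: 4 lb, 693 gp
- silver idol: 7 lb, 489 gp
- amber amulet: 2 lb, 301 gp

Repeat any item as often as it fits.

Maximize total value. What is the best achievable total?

Taking 3×carved horn: 12 lb used, 2079 in value.
The spare 1 lb is too small for any remaining item, and no exchange beats 2079.

2079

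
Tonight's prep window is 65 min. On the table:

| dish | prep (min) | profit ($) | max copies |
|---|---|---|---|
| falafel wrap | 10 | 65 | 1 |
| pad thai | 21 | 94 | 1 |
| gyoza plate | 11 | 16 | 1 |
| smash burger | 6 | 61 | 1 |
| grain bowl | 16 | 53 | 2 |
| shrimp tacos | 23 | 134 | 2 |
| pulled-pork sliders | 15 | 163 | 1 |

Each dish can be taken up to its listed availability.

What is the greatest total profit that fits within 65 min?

452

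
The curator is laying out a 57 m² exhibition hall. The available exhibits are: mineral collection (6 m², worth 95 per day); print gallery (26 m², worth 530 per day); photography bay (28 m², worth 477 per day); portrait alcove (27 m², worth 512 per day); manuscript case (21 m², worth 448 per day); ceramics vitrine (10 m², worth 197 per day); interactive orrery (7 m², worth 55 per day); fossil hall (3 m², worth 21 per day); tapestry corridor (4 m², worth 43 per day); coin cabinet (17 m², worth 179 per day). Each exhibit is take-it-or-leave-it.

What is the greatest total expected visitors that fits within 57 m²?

1175

Ranking by ratio (expected visitors/m²): manuscript case 21.33, print gallery 20.38, ceramics vitrine 19.70.
Best packing: print gallery + manuscript case + ceramics vitrine — 57 m², 1175 total.
Every other selection either busts 57 m² or fails to beat 1175.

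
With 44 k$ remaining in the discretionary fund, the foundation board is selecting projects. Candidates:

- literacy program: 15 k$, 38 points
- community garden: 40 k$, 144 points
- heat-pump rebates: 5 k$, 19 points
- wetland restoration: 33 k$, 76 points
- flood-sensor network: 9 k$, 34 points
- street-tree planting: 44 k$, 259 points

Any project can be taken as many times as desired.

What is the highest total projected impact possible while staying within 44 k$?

By projected impact per k$: street-tree planting 5.89, heat-pump rebates 3.80, flood-sensor network 3.78 lead.
Street-tree planting uses 44 of the 44 k$ and totals 259.
No other feasible combination exceeds 259.

259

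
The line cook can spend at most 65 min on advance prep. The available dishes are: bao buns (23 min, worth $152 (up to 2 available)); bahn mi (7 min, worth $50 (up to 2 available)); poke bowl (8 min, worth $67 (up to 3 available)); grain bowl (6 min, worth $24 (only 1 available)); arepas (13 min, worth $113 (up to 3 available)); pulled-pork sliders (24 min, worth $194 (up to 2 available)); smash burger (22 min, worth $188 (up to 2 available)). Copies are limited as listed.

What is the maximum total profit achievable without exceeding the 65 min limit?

556

By profit per min: arepas 8.69, smash burger 8.55, poke bowl 8.38 lead.
The ratio heuristic lands on 3×arepas + smash burger (527) but leaves 4 min idle.
Replace 2×arepas with poke bowl + smash burger: the trade gains 29 net, giving 556 at 65 min.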